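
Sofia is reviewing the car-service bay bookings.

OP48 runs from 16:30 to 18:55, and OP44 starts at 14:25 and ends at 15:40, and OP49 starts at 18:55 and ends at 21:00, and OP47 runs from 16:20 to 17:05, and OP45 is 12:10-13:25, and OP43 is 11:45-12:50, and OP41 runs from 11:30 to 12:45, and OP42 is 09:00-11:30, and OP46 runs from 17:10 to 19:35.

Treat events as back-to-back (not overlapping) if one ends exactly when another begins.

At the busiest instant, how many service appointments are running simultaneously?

Sort all start/end points and keep a running count:
09:00 start OP42 → 1
11:30 end OP42 → 0
11:30 start OP41 → 1
11:45 start OP43 → 2
12:10 start OP45 → 3
12:45 end OP41 → 2
12:50 end OP43 → 1
13:25 end OP45 → 0
14:25 start OP44 → 1
15:40 end OP44 → 0
16:20 start OP47 → 1
16:30 start OP48 → 2
17:05 end OP47 → 1
17:10 start OP46 → 2
18:55 end OP48 → 1
18:55 start OP49 → 2
19:35 end OP46 → 1
21:00 end OP49 → 0
Peak is 3, at 12:10 (OP41, OP43, OP45).

3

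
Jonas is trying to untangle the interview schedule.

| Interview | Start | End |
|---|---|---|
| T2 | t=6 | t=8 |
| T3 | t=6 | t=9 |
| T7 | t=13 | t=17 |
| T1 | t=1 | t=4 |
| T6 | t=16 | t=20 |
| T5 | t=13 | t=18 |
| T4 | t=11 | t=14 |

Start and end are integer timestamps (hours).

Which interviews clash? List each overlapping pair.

T2 & T3, T4 & T5, T4 & T7, T5 & T6, T5 & T7, T6 & T7

Sorted by start: T1, T2, T3, T4, T5, T7, T6.
T2 starts after T1 ends — done with T1.
T3 starts before T2 ends → T2 and T3 overlap.
T4 starts after T2 ends — done with T2.
T4 starts after T3 ends — done with T3.
T5 starts before T4 ends → T4 and T5 overlap.
T7 starts before T4 ends → T4 and T7 overlap.
T6 starts after T4 ends.
T7 starts before T5 ends → T5 and T7 overlap.
T6 starts before T5 ends → T5 and T6 overlap.
T6 starts before T7 ends → T7 and T6 overlap.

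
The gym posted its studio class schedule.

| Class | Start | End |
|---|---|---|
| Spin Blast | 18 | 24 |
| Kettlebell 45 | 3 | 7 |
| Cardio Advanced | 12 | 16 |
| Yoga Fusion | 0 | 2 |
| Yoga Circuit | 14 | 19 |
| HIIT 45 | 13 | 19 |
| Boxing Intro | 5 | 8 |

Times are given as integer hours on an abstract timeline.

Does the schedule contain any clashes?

Sorted by start: Yoga Fusion, Kettlebell 45, Boxing Intro, Cardio Advanced, HIIT 45, Yoga Circuit, Spin Blast.
Kettlebell 45 starts after Yoga Fusion ends — done with Yoga Fusion.
Boxing Intro starts before Kettlebell 45 ends → Kettlebell 45 and Boxing Intro overlap.
That's a conflict, so the schedule is not conflict-free.

Yes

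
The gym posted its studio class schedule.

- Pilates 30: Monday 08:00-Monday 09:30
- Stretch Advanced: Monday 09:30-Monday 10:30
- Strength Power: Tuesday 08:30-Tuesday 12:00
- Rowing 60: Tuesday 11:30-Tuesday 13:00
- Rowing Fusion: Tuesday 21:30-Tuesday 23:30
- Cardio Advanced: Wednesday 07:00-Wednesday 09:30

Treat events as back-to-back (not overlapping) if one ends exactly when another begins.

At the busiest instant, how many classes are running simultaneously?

Sort all start/end points and keep a running count:
Monday 08:00 start Pilates 30 → 1
Monday 09:30 end Pilates 30 → 0
Monday 09:30 start Stretch Advanced → 1
Monday 10:30 end Stretch Advanced → 0
Tuesday 08:30 start Strength Power → 1
Tuesday 11:30 start Rowing 60 → 2
Tuesday 12:00 end Strength Power → 1
Tuesday 13:00 end Rowing 60 → 0
Tuesday 21:30 start Rowing Fusion → 1
Tuesday 23:30 end Rowing Fusion → 0
Wednesday 07:00 start Cardio Advanced → 1
Wednesday 09:30 end Cardio Advanced → 0
Peak is 2, at Tuesday 11:30 (Rowing 60, Strength Power).

2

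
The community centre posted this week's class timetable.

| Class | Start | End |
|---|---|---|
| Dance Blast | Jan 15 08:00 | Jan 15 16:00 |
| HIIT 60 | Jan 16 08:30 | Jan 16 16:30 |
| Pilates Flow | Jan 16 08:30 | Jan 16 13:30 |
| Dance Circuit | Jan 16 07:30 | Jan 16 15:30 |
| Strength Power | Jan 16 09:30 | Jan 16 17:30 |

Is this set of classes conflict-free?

Two intervals overlap when each starts before the other ends.
Sorted by start: Dance Blast, Dance Circuit, HIIT 60, Pilates Flow, Strength Power.
Dance Circuit starts after Dance Blast ends; Dance Blast is clear from here.
HIIT 60 starts before Dance Circuit ends → Dance Circuit and HIIT 60 overlap.
That's a conflict, so the schedule is not conflict-free.

No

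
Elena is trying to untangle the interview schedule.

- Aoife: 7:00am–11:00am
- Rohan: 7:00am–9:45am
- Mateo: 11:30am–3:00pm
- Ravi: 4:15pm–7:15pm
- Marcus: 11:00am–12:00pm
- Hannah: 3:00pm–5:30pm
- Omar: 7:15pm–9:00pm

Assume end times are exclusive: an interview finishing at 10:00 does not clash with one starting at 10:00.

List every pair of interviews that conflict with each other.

Aoife & Rohan, Hannah & Ravi, Marcus & Mateo

Sorted by start: Aoife, Rohan, Marcus, Mateo, Hannah, Ravi, Omar.
Rohan starts before Aoife ends → Aoife and Rohan overlap.
Marcus starts exactly when Aoife ends (back-to-back, no overlap) — done with Aoife.
Marcus starts after Rohan ends — done with Rohan.
Mateo starts before Marcus ends → Marcus and Mateo overlap.
Hannah starts after Marcus ends — done with Marcus.
Hannah starts exactly when Mateo ends (back-to-back, no overlap) — done with Mateo.
Ravi starts before Hannah ends → Hannah and Ravi overlap.
Omar starts after Hannah ends.
Omar starts exactly when Ravi ends (back-to-back, no overlap).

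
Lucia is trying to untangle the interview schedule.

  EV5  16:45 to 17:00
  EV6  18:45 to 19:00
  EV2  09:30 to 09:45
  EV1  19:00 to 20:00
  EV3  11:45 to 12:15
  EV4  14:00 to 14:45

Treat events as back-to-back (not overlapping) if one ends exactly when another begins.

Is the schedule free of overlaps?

Yes

Check each pair: they overlap iff neither finishes before the other starts.
Sorted by start: EV2, EV3, EV4, EV5, EV6, EV1.
EV3 starts after EV2 ends — done with EV2.
EV4 starts after EV3 ends — done with EV3.
EV5 starts after EV4 ends — done with EV4.
EV6 starts after EV5 ends — done with EV5.
EV1 starts exactly when EV6 ends (back-to-back, no overlap).
Every pair is clear; the schedule has no overlaps.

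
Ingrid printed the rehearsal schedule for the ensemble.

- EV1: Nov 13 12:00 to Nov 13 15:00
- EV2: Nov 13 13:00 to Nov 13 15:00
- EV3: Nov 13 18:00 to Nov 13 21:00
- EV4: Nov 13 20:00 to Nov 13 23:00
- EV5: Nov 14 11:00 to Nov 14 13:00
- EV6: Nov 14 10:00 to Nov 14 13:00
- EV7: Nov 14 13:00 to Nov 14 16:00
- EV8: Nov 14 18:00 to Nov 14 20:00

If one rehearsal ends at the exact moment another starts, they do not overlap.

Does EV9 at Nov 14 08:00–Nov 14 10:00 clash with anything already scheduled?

EV1: ends Nov 13 15:00 at or before EV9 starts Nov 14 08:00 → clear.
EV2: ends Nov 13 15:00 at or before EV9 starts Nov 14 08:00 → clear.
EV3: ends Nov 13 21:00 at or before EV9 starts Nov 14 08:00 → clear.
EV4: ends Nov 13 23:00 at or before EV9 starts Nov 14 08:00 → clear.
EV6: starts Nov 14 10:00 at or after EV9 ends Nov 14 10:00 → clear.
EV5: starts Nov 14 11:00 at or after EV9 ends Nov 14 10:00 → clear.
EV7: starts Nov 14 13:00 at or after EV9 ends Nov 14 10:00 → clear.
EV8: starts Nov 14 18:00 at or after EV9 ends Nov 14 10:00 → clear.

No — it doesn't clash with anything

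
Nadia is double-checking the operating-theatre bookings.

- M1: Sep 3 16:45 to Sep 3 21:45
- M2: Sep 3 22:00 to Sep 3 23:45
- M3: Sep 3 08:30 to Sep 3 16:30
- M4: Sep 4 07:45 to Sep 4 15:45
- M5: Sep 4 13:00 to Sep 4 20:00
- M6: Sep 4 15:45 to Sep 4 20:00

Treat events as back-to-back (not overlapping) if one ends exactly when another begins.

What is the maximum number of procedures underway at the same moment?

Sweep the timeline, counting +1 at each start and −1 at each end (ends before starts at a tie):
Sep 3 08:30 start M3 → 1
Sep 3 16:30 end M3 → 0
Sep 3 16:45 start M1 → 1
Sep 3 21:45 end M1 → 0
Sep 3 22:00 start M2 → 1
Sep 3 23:45 end M2 → 0
Sep 4 07:45 start M4 → 1
Sep 4 13:00 start M5 → 2
Sep 4 15:45 end M4 → 1
Sep 4 15:45 start M6 → 2
Sep 4 20:00 end M5 → 1
Sep 4 20:00 end M6 → 0
Peak is 2, at Sep 4 13:00 (M4, M5).

2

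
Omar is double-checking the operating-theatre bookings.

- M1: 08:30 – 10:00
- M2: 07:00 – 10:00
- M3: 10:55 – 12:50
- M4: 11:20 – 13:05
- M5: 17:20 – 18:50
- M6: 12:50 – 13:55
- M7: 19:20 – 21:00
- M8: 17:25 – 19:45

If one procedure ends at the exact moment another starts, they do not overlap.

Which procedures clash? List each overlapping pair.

Sorted by start: M2, M1, M3, M4, M6, M5, M8, M7.
M1 starts before M2 ends → M2 and M1 overlap.
M3 starts after M2 ends — done with M2.
M3 starts after M1 ends — done with M1.
M4 starts before M3 ends → M3 and M4 overlap.
M6 starts exactly when M3 ends (back-to-back, no overlap) — done with M3.
M6 starts before M4 ends → M4 and M6 overlap.
M5 starts after M4 ends — done with M4.
M5 starts after M6 ends — done with M6.
M8 starts before M5 ends → M5 and M8 overlap.
M7 starts after M5 ends.
M7 starts before M8 ends → M8 and M7 overlap.

M1 & M2, M3 & M4, M4 & M6, M5 & M8, M7 & M8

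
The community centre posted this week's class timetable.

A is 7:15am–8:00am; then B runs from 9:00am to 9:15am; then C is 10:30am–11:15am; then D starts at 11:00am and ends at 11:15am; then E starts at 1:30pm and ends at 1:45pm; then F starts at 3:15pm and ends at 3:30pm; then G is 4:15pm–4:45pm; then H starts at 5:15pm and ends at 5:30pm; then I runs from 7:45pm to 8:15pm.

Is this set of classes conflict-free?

Two intervals overlap when each starts before the other ends.
Sorted by start: A, B, C, D, E, F, G, H, I.
B starts after A ends — done with A.
C starts after B ends — done with B.
D starts before C ends → C and D overlap.
That's a conflict, so the schedule is not conflict-free.

No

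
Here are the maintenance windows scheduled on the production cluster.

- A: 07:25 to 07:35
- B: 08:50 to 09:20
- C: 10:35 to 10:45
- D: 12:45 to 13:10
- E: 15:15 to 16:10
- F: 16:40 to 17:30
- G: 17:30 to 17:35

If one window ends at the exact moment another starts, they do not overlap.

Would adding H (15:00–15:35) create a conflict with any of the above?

Yes — it overlaps E

A: ends 07:35 at or before H starts 15:00 → clear.
B: ends 09:20 at or before H starts 15:00 → clear.
C: ends 10:45 at or before H starts 15:00 → clear.
D: ends 13:10 at or before H starts 15:00 → clear.
E: starts 15:15 before H ends 15:35, and ends 16:10 after H starts 15:00 → overlap.
F: starts 16:40 at or after H ends 15:35 → clear.
G: starts 17:30 at or after H ends 15:35 → clear.
H overlaps E.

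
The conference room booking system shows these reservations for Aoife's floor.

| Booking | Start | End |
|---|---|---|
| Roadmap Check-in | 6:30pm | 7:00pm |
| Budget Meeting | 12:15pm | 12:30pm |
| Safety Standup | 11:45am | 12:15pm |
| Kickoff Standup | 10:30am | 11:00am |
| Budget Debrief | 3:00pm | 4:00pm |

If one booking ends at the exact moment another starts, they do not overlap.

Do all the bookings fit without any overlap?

Yes

Sorted by start: Kickoff Standup, Safety Standup, Budget Meeting, Budget Debrief, Roadmap Check-in.
Safety Standup starts after Kickoff Standup ends, so Kickoff Standup has no further overlaps.
Budget Meeting starts exactly when Safety Standup ends (back-to-back, no overlap), so Safety Standup has no further overlaps.
Budget Debrief starts after Budget Meeting ends, so Budget Meeting has no further overlaps.
Roadmap Check-in starts after Budget Debrief ends.
Every pair is clear; the schedule has no overlaps.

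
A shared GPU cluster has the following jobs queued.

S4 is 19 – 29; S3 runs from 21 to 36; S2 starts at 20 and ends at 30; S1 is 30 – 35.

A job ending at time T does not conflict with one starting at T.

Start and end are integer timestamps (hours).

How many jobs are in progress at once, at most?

Walk through starts and ends in time order (an end at T is processed before a start at T):
19 start S4 → 1
20 start S2 → 2
21 start S3 → 3
29 end S4 → 2
30 end S2 → 1
30 start S1 → 2
35 end S1 → 1
36 end S3 → 0
Peak is 3, at 21 (S2, S3, S4).

3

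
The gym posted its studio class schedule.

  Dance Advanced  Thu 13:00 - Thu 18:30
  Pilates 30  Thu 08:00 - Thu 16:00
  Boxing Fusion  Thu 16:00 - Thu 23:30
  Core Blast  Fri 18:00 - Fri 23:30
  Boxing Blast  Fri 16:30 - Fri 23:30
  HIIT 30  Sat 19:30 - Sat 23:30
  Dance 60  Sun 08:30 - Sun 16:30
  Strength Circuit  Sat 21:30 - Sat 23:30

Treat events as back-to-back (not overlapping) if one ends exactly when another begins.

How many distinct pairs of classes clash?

4

Sorted by start: Pilates 30, Dance Advanced, Boxing Fusion, Boxing Blast, Core Blast, HIIT 30, Strength Circuit, Dance 60.
Dance Advanced starts before Pilates 30 ends → Pilates 30 and Dance Advanced overlap.
Boxing Fusion starts exactly when Pilates 30 ends (back-to-back, no overlap); Pilates 30 is clear from here.
Boxing Fusion starts before Dance Advanced ends → Dance Advanced and Boxing Fusion overlap.
Boxing Blast starts after Dance Advanced ends; Dance Advanced is clear from here.
Boxing Blast starts after Boxing Fusion ends; Boxing Fusion is clear from here.
Core Blast starts before Boxing Blast ends → Boxing Blast and Core Blast overlap.
HIIT 30 starts after Boxing Blast ends; Boxing Blast is clear from here.
HIIT 30 starts after Core Blast ends; Core Blast is clear from here.
Strength Circuit starts before HIIT 30 ends → HIIT 30 and Strength Circuit overlap.
Dance 60 starts after HIIT 30 ends.
Dance 60 starts after Strength Circuit ends.
Overlapping pairs: Boxing Blast & Core Blast, Boxing Fusion & Dance Advanced, Dance Advanced & Pilates 30, HIIT 30 & Strength Circuit — 4 in total.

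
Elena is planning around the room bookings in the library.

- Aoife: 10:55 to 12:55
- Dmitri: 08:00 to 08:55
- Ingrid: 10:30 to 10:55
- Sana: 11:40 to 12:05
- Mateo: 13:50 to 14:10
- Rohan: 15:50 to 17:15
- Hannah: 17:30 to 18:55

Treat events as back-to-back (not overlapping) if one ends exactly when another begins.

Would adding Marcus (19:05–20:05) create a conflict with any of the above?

Dmitri: ends 08:55 at or before Marcus starts 19:05 → clear.
Ingrid: ends 10:55 at or before Marcus starts 19:05 → clear.
Aoife: ends 12:55 at or before Marcus starts 19:05 → clear.
Sana: ends 12:05 at or before Marcus starts 19:05 → clear.
Mateo: ends 14:10 at or before Marcus starts 19:05 → clear.
Rohan: ends 17:15 at or before Marcus starts 19:05 → clear.
Hannah: ends 18:55 at or before Marcus starts 19:05 → clear.

No — it doesn't clash with anything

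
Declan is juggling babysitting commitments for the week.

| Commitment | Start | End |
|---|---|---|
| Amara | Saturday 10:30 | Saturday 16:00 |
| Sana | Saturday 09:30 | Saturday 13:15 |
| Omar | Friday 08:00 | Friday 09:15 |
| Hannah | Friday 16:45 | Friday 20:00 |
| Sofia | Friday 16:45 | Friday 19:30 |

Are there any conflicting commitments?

Sorted by start: Omar, Sofia, Hannah, Sana, Amara.
Sofia starts after Omar ends, so Omar has no further overlaps.
Hannah starts before Sofia ends → Sofia and Hannah overlap.
That's a conflict, so the schedule is not conflict-free.

Yes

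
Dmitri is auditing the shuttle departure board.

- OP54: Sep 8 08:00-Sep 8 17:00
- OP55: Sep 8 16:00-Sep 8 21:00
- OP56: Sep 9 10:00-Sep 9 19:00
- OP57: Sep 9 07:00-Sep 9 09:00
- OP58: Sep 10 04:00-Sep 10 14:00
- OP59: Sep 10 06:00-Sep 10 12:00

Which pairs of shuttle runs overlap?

Sorted by start: OP54, OP55, OP57, OP56, OP58, OP59.
OP55 starts before OP54 ends → OP54 and OP55 overlap.
OP57 starts after OP54 ends; OP54 is clear from here.
OP57 starts after OP55 ends; OP55 is clear from here.
OP56 starts after OP57 ends; OP57 is clear from here.
OP58 starts after OP56 ends; OP56 is clear from here.
OP59 starts before OP58 ends → OP58 and OP59 overlap.

OP54 & OP55, OP58 & OP59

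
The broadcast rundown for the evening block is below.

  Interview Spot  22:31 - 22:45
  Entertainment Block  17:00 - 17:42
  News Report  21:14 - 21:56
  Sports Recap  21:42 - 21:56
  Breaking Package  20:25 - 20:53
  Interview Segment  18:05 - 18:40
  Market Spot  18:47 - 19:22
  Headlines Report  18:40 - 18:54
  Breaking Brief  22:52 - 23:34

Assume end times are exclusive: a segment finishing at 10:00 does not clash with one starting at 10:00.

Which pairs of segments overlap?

Headlines Report & Market Spot, News Report & Sports Recap

Sorted by start: Entertainment Block, Interview Segment, Headlines Report, Market Spot, Breaking Package, News Report, Sports Recap, Interview Spot, Breaking Brief.
Interview Segment starts after Entertainment Block ends, so nothing later overlaps Entertainment Block either.
Headlines Report starts exactly when Interview Segment ends (back-to-back, no overlap), so nothing later overlaps Interview Segment either.
Market Spot starts before Headlines Report ends → Headlines Report and Market Spot overlap.
Breaking Package starts after Headlines Report ends, so nothing later overlaps Headlines Report either.
Breaking Package starts after Market Spot ends, so nothing later overlaps Market Spot either.
News Report starts after Breaking Package ends, so nothing later overlaps Breaking Package either.
Sports Recap starts before News Report ends → News Report and Sports Recap overlap.
Interview Spot starts after News Report ends, so nothing later overlaps News Report either.
Interview Spot starts after Sports Recap ends, so nothing later overlaps Sports Recap either.
Breaking Brief starts after Interview Spot ends.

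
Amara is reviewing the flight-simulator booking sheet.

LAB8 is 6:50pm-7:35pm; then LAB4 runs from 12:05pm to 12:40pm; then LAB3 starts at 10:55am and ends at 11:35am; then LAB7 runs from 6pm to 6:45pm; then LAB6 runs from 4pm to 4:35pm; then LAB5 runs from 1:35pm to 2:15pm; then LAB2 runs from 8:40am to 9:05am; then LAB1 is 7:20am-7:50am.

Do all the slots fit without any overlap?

Check each pair: they overlap iff neither finishes before the other starts.
Sorted by start: LAB1, LAB2, LAB3, LAB4, LAB5, LAB6, LAB7, LAB8.
LAB2 starts after LAB1 ends — done with LAB1.
LAB3 starts after LAB2 ends — done with LAB2.
LAB4 starts after LAB3 ends — done with LAB3.
LAB5 starts after LAB4 ends — done with LAB4.
LAB6 starts after LAB5 ends — done with LAB5.
LAB7 starts after LAB6 ends — done with LAB6.
LAB8 starts after LAB7 ends.
Every pair is clear; the schedule has no overlaps.

Yes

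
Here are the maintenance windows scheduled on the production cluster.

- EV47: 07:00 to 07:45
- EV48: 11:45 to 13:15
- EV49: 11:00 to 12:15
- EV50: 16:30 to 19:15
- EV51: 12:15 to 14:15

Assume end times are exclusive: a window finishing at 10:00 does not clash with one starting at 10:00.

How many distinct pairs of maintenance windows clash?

Sorted by start: EV47, EV49, EV48, EV51, EV50.
EV49 starts after EV47 ends, so nothing later overlaps EV47 either.
EV48 starts before EV49 ends → EV49 and EV48 overlap.
EV51 starts exactly when EV49 ends (back-to-back, no overlap), so nothing later overlaps EV49 either.
EV51 starts before EV48 ends → EV48 and EV51 overlap.
EV50 starts after EV48 ends.
EV50 starts after EV51 ends.
Overlapping pairs: EV48 & EV49, EV48 & EV51 — 2 in total.

2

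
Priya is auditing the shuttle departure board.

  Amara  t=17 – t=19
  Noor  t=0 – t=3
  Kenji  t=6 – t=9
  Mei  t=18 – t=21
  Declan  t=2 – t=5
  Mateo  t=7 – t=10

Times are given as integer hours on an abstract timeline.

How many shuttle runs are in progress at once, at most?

Walk through starts and ends in time order (an end at T is processed before a start at T):
t=0 start Noor → 1
t=2 start Declan → 2
t=3 end Noor → 1
t=5 end Declan → 0
t=6 start Kenji → 1
t=7 start Mateo → 2
t=9 end Kenji → 1
t=10 end Mateo → 0
t=17 start Amara → 1
t=18 start Mei → 2
t=19 end Amara → 1
t=21 end Mei → 0
Peak is 2, at t=2 (Declan, Noor).

2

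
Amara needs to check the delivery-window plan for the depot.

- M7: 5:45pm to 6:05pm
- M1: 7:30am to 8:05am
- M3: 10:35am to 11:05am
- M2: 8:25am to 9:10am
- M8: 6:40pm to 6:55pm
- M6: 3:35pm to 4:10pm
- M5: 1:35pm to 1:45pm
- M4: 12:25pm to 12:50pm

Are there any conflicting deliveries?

No

Sorted by start: M1, M2, M3, M4, M5, M6, M7, M8.
M2 starts after M1 ends; M1 is clear from here.
M3 starts after M2 ends; M2 is clear from here.
M4 starts after M3 ends; M3 is clear from here.
M5 starts after M4 ends; M4 is clear from here.
M6 starts after M5 ends; M5 is clear from here.
M7 starts after M6 ends; M6 is clear from here.
M8 starts after M7 ends.
Every pair is clear; the schedule has no overlaps.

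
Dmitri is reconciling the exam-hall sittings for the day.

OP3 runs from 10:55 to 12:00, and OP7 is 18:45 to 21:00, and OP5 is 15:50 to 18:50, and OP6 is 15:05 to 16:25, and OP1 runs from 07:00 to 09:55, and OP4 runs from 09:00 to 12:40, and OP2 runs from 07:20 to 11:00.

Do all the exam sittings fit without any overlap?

Sorted by start: OP1, OP2, OP4, OP3, OP6, OP5, OP7.
OP2 starts before OP1 ends → OP1 and OP2 overlap.
That's a conflict, so the schedule is not conflict-free.

No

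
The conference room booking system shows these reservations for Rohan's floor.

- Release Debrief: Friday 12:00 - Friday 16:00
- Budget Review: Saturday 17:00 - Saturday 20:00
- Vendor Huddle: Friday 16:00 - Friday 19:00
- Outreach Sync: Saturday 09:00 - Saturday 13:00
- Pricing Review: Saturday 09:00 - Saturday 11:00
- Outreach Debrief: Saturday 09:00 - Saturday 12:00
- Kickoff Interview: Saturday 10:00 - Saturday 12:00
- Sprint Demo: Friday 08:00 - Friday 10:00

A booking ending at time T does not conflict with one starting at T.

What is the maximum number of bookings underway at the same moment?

Sweep the timeline, counting +1 at each start and −1 at each end (ends before starts at a tie):
Friday 08:00 start Sprint Demo → 1
Friday 10:00 end Sprint Demo → 0
Friday 12:00 start Release Debrief → 1
Friday 16:00 end Release Debrief → 0
Friday 16:00 start Vendor Huddle → 1
Friday 19:00 end Vendor Huddle → 0
Saturday 09:00 start Outreach Debrief → 1
Saturday 09:00 start Outreach Sync → 2
Saturday 09:00 start Pricing Review → 3
Saturday 10:00 start Kickoff Interview → 4
Saturday 11:00 end Pricing Review → 3
Saturday 12:00 end Kickoff Interview → 2
Saturday 12:00 end Outreach Debrief → 1
Saturday 13:00 end Outreach Sync → 0
Saturday 17:00 start Budget Review → 1
Saturday 20:00 end Budget Review → 0
Peak is 4, at Saturday 10:00 (Kickoff Interview, Outreach Debrief, Outreach Sync, Pricing Review).

4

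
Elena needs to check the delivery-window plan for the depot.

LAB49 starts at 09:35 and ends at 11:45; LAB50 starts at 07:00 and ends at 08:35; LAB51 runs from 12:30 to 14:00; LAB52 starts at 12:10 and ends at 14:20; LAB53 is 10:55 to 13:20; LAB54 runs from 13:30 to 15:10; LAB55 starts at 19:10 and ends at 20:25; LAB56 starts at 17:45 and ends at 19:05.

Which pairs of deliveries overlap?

Sorted by start: LAB50, LAB49, LAB53, LAB52, LAB51, LAB54, LAB56, LAB55.
LAB49 starts after LAB50 ends, so LAB50 has no further overlaps.
LAB53 starts before LAB49 ends → LAB49 and LAB53 overlap.
LAB52 starts after LAB49 ends, so LAB49 has no further overlaps.
LAB52 starts before LAB53 ends → LAB53 and LAB52 overlap.
LAB51 starts before LAB53 ends → LAB53 and LAB51 overlap.
LAB54 starts after LAB53 ends, so LAB53 has no further overlaps.
LAB51 starts before LAB52 ends → LAB52 and LAB51 overlap.
LAB54 starts before LAB52 ends → LAB52 and LAB54 overlap.
LAB56 starts after LAB52 ends, so LAB52 has no further overlaps.
LAB54 starts before LAB51 ends → LAB51 and LAB54 overlap.
LAB56 starts after LAB51 ends, so LAB51 has no further overlaps.
LAB56 starts after LAB54 ends, so LAB54 has no further overlaps.
LAB55 starts after LAB56 ends.

LAB49 & LAB53, LAB51 & LAB52, LAB51 & LAB53, LAB51 & LAB54, LAB52 & LAB53, LAB52 & LAB54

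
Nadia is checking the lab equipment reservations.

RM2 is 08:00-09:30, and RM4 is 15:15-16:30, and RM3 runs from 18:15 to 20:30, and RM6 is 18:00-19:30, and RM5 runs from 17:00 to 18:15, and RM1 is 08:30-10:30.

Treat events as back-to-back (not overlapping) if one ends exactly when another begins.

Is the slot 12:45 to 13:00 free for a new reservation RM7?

RM2: ends 09:30 at or before RM7 starts 12:45 → clear.
RM1: ends 10:30 at or before RM7 starts 12:45 → clear.
RM4: starts 15:15 at or after RM7 ends 13:00 → clear.
RM5: starts 17:00 at or after RM7 ends 13:00 → clear.
RM6: starts 18:00 at or after RM7 ends 13:00 → clear.
RM3: starts 18:15 at or after RM7 ends 13:00 → clear.

Yes — the slot is free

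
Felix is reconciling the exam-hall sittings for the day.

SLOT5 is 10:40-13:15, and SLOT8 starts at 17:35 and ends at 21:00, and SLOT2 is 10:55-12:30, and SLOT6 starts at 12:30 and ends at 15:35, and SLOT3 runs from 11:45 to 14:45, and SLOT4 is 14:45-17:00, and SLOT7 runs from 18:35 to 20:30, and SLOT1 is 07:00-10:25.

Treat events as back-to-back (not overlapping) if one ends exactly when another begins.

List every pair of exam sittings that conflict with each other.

SLOT2 & SLOT3, SLOT2 & SLOT5, SLOT3 & SLOT5, SLOT3 & SLOT6, SLOT4 & SLOT6, SLOT5 & SLOT6, SLOT7 & SLOT8

Two intervals overlap when each starts before the other ends.
Sorted by start: SLOT1, SLOT5, SLOT2, SLOT3, SLOT6, SLOT4, SLOT8, SLOT7.
SLOT5 starts after SLOT1 ends, so nothing later overlaps SLOT1 either.
SLOT2 starts before SLOT5 ends → SLOT5 and SLOT2 overlap.
SLOT3 starts before SLOT5 ends → SLOT5 and SLOT3 overlap.
SLOT6 starts before SLOT5 ends → SLOT5 and SLOT6 overlap.
SLOT4 starts after SLOT5 ends, so nothing later overlaps SLOT5 either.
SLOT3 starts before SLOT2 ends → SLOT2 and SLOT3 overlap.
SLOT6 starts exactly when SLOT2 ends (back-to-back, no overlap), so nothing later overlaps SLOT2 either.
SLOT6 starts before SLOT3 ends → SLOT3 and SLOT6 overlap.
SLOT4 starts exactly when SLOT3 ends (back-to-back, no overlap), so nothing later overlaps SLOT3 either.
SLOT4 starts before SLOT6 ends → SLOT6 and SLOT4 overlap.
SLOT8 starts after SLOT6 ends, so nothing later overlaps SLOT6 either.
SLOT8 starts after SLOT4 ends, so nothing later overlaps SLOT4 either.
SLOT7 starts before SLOT8 ends → SLOT8 and SLOT7 overlap.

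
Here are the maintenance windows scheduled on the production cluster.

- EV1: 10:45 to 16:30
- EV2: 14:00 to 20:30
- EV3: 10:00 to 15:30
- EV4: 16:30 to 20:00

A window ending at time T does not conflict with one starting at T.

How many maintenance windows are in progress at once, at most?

Sort all start/end points and keep a running count:
10:00 start EV3 → 1
10:45 start EV1 → 2
14:00 start EV2 → 3
15:30 end EV3 → 2
16:30 end EV1 → 1
16:30 start EV4 → 2
20:00 end EV4 → 1
20:30 end EV2 → 0
Peak is 3, at 14:00 (EV1, EV2, EV3).

3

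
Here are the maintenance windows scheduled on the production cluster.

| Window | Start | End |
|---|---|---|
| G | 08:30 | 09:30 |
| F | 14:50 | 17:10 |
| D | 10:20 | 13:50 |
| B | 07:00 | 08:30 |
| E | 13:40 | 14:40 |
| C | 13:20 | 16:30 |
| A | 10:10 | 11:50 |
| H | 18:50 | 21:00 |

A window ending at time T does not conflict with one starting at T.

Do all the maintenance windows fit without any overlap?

No

Check each pair: they overlap iff neither finishes before the other starts.
Sorted by start: B, G, A, D, C, E, F, H.
G starts exactly when B ends (back-to-back, no overlap) — done with B.
A starts after G ends — done with G.
D starts before A ends → A and D overlap.
That's a conflict, so the schedule is not conflict-free.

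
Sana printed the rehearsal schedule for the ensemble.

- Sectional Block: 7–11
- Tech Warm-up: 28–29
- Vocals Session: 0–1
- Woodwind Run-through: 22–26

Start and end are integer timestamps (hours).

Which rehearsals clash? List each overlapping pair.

none

Sorted by start: Vocals Session, Sectional Block, Woodwind Run-through, Tech Warm-up.
Sectional Block starts after Vocals Session ends, so nothing later overlaps Vocals Session either.
Woodwind Run-through starts after Sectional Block ends, so nothing later overlaps Sectional Block either.
Tech Warm-up starts after Woodwind Run-through ends.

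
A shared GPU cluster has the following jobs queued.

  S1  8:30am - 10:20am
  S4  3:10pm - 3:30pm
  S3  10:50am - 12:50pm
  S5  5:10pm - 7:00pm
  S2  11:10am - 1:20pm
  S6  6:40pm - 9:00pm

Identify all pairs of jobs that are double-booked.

Sorted by start: S1, S3, S2, S4, S5, S6.
S3 starts after S1 ends, so S1 has no further overlaps.
S2 starts before S3 ends → S3 and S2 overlap.
S4 starts after S3 ends, so S3 has no further overlaps.
S4 starts after S2 ends, so S2 has no further overlaps.
S5 starts after S4 ends, so S4 has no further overlaps.
S6 starts before S5 ends → S5 and S6 overlap.

S2 & S3, S5 & S6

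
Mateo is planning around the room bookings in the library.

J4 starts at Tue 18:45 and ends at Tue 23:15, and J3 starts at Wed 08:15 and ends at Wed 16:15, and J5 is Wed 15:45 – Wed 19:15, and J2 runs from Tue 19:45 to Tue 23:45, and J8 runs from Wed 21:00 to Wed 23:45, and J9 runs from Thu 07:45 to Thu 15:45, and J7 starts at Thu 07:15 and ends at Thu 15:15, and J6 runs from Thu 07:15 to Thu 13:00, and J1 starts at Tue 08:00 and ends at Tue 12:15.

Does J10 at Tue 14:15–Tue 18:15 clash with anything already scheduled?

J1: ends Tue 12:15 at or before J10 starts Tue 14:15 → clear.
J4: starts Tue 18:45 at or after J10 ends Tue 18:15 → clear.
J2: starts Tue 19:45 at or after J10 ends Tue 18:15 → clear.
J3: starts Wed 08:15 at or after J10 ends Tue 18:15 → clear.
J5: starts Wed 15:45 at or after J10 ends Tue 18:15 → clear.
J8: starts Wed 21:00 at or after J10 ends Tue 18:15 → clear.
J6: starts Thu 07:15 at or after J10 ends Tue 18:15 → clear.
J7: starts Thu 07:15 at or after J10 ends Tue 18:15 → clear.
J9: starts Thu 07:45 at or after J10 ends Tue 18:15 → clear.

No — it doesn't clash with anything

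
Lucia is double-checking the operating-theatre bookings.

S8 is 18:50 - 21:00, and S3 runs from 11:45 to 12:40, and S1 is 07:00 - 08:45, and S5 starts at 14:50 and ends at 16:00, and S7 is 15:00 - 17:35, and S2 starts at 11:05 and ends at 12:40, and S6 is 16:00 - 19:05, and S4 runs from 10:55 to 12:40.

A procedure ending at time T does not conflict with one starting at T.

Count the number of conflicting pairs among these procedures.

6

Sorted by start: S1, S4, S2, S3, S5, S7, S6, S8.
S4 starts after S1 ends, so S1 has no further overlaps.
S2 starts before S4 ends → S4 and S2 overlap.
S3 starts before S4 ends → S4 and S3 overlap.
S5 starts after S4 ends, so S4 has no further overlaps.
S3 starts before S2 ends → S2 and S3 overlap.
S5 starts after S2 ends, so S2 has no further overlaps.
S5 starts after S3 ends, so S3 has no further overlaps.
S7 starts before S5 ends → S5 and S7 overlap.
S6 starts exactly when S5 ends (back-to-back, no overlap), so S5 has no further overlaps.
S6 starts before S7 ends → S7 and S6 overlap.
S8 starts after S7 ends.
S8 starts before S6 ends → S6 and S8 overlap.
Overlapping pairs: S2 & S3, S2 & S4, S3 & S4, S5 & S7, S6 & S7, S6 & S8 — 6 in total.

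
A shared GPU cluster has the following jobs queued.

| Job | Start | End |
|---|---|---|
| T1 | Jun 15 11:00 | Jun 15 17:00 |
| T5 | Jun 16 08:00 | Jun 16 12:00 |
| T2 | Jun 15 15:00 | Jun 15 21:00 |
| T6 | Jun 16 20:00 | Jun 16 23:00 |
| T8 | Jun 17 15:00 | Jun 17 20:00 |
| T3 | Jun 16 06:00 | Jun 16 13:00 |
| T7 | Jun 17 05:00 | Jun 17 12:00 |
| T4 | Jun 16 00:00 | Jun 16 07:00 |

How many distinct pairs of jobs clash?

3

Sorted by start: T1, T2, T4, T3, T5, T6, T7, T8.
T2 starts before T1 ends → T1 and T2 overlap.
T4 starts after T1 ends; T1 is clear from here.
T4 starts after T2 ends; T2 is clear from here.
T3 starts before T4 ends → T4 and T3 overlap.
T5 starts after T4 ends; T4 is clear from here.
T5 starts before T3 ends → T3 and T5 overlap.
T6 starts after T3 ends; T3 is clear from here.
T6 starts after T5 ends; T5 is clear from here.
T7 starts after T6 ends; T6 is clear from here.
T8 starts after T7 ends.
Overlapping pairs: T1 & T2, T3 & T4, T3 & T5 — 3 in total.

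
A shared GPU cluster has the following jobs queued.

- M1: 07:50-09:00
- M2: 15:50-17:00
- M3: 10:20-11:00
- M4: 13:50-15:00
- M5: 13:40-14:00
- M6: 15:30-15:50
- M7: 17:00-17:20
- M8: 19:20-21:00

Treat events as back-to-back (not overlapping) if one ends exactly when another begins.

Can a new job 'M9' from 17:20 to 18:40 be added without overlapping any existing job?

Yes — the slot is free

M1: ends 09:00 at or before M9 starts 17:20 → clear.
M3: ends 11:00 at or before M9 starts 17:20 → clear.
M5: ends 14:00 at or before M9 starts 17:20 → clear.
M4: ends 15:00 at or before M9 starts 17:20 → clear.
M6: ends 15:50 at or before M9 starts 17:20 → clear.
M2: ends 17:00 at or before M9 starts 17:20 → clear.
M7: ends 17:20 at or before M9 starts 17:20 → clear.
M8: starts 19:20 at or after M9 ends 18:40 → clear.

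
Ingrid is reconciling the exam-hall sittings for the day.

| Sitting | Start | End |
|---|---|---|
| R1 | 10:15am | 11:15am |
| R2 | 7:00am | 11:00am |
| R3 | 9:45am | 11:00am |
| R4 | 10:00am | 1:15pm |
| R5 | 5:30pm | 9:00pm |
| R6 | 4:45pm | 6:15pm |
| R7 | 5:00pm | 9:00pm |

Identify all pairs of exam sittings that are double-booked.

R1 & R2, R1 & R3, R1 & R4, R2 & R3, R2 & R4, R3 & R4, R5 & R6, R5 & R7, R6 & R7

Check each pair: they overlap iff neither finishes before the other starts.
Sorted by start: R2, R3, R4, R1, R6, R7, R5.
R3 starts before R2 ends → R2 and R3 overlap.
R4 starts before R2 ends → R2 and R4 overlap.
R1 starts before R2 ends → R2 and R1 overlap.
R6 starts after R2 ends — done with R2.
R4 starts before R3 ends → R3 and R4 overlap.
R1 starts before R3 ends → R3 and R1 overlap.
R6 starts after R3 ends — done with R3.
R1 starts before R4 ends → R4 and R1 overlap.
R6 starts after R4 ends — done with R4.
R6 starts after R1 ends — done with R1.
R7 starts before R6 ends → R6 and R7 overlap.
R5 starts before R6 ends → R6 and R5 overlap.
R5 starts before R7 ends → R7 and R5 overlap.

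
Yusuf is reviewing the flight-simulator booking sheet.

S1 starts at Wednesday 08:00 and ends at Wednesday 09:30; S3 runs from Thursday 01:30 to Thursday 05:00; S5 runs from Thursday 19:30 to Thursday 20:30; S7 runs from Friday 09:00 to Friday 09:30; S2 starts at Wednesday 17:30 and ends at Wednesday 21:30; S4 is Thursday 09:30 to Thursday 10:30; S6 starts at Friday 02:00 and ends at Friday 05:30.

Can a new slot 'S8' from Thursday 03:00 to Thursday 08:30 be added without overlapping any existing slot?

S1: ends Wednesday 09:30 at or before S8 starts Thursday 03:00 → clear.
S2: ends Wednesday 21:30 at or before S8 starts Thursday 03:00 → clear.
S3: starts Thursday 01:30 before S8 ends Thursday 08:30, and ends Thursday 05:00 after S8 starts Thursday 03:00 → overlap.
S4: starts Thursday 09:30 at or after S8 ends Thursday 08:30 → clear.
S5: starts Thursday 19:30 at or after S8 ends Thursday 08:30 → clear.
S6: starts Friday 02:00 at or after S8 ends Thursday 08:30 → clear.
S7: starts Friday 09:00 at or after S8 ends Thursday 08:30 → clear.
S8 overlaps S3.

No — it overlaps S3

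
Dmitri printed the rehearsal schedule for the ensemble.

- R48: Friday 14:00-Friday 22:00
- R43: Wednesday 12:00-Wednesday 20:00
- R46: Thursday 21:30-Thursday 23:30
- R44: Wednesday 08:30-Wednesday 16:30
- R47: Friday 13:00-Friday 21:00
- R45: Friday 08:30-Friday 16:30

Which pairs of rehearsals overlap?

R43 & R44, R45 & R47, R45 & R48, R47 & R48

Check each pair: they overlap iff neither finishes before the other starts.
Sorted by start: R44, R43, R46, R45, R47, R48.
R43 starts before R44 ends → R44 and R43 overlap.
R46 starts after R44 ends; R44 is clear from here.
R46 starts after R43 ends; R43 is clear from here.
R45 starts after R46 ends; R46 is clear from here.
R47 starts before R45 ends → R45 and R47 overlap.
R48 starts before R45 ends → R45 and R48 overlap.
R48 starts before R47 ends → R47 and R48 overlap.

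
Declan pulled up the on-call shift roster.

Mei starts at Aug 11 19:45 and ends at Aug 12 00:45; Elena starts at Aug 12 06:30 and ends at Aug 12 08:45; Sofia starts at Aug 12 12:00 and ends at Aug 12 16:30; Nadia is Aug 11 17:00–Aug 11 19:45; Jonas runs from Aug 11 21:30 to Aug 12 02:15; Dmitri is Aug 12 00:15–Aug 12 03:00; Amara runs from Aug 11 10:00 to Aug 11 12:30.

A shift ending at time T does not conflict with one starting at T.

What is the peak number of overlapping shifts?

Walk through starts and ends in time order (an end at T is processed before a start at T):
Aug 11 10:00 start Amara → 1
Aug 11 12:30 end Amara → 0
Aug 11 17:00 start Nadia → 1
Aug 11 19:45 end Nadia → 0
Aug 11 19:45 start Mei → 1
Aug 11 21:30 start Jonas → 2
Aug 12 00:15 start Dmitri → 3
Aug 12 00:45 end Mei → 2
Aug 12 02:15 end Jonas → 1
Aug 12 03:00 end Dmitri → 0
Aug 12 06:30 start Elena → 1
Aug 12 08:45 end Elena → 0
Aug 12 12:00 start Sofia → 1
Aug 12 16:30 end Sofia → 0
Peak is 3, at Aug 12 00:15 (Dmitri, Jonas, Mei).

3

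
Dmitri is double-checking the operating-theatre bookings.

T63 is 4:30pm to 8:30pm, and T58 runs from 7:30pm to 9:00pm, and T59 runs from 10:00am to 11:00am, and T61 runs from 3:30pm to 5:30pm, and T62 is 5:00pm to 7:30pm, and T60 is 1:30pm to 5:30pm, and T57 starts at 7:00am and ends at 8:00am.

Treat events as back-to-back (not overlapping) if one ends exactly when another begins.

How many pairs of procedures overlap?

Sorted by start: T57, T59, T60, T61, T63, T62, T58.
T59 starts after T57 ends — done with T57.
T60 starts after T59 ends — done with T59.
T61 starts before T60 ends → T60 and T61 overlap.
T63 starts before T60 ends → T60 and T63 overlap.
T62 starts before T60 ends → T60 and T62 overlap.
T58 starts after T60 ends.
T63 starts before T61 ends → T61 and T63 overlap.
T62 starts before T61 ends → T61 and T62 overlap.
T58 starts after T61 ends.
T62 starts before T63 ends → T63 and T62 overlap.
T58 starts before T63 ends → T63 and T58 overlap.
T58 starts exactly when T62 ends (back-to-back, no overlap).
Overlapping pairs: T58 & T63, T60 & T61, T60 & T62, T60 & T63, T61 & T62, T61 & T63, T62 & T63 — 7 in total.

7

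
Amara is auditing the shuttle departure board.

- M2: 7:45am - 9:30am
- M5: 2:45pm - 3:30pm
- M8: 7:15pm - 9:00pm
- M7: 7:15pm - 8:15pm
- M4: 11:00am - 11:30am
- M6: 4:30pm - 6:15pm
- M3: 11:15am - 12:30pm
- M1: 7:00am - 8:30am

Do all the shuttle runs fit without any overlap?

Sorted by start: M1, M2, M4, M3, M5, M6, M7, M8.
M2 starts before M1 ends → M1 and M2 overlap.
That's a conflict, so the schedule is not conflict-free.

No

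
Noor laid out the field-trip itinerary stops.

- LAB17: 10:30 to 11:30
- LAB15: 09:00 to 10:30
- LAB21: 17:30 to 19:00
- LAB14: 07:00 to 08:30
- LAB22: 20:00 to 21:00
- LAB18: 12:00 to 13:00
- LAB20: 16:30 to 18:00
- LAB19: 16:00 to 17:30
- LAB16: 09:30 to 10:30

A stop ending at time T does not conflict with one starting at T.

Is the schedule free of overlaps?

Sorted by start: LAB14, LAB15, LAB16, LAB17, LAB18, LAB19, LAB20, LAB21, LAB22.
LAB15 starts after LAB14 ends — done with LAB14.
LAB16 starts before LAB15 ends → LAB15 and LAB16 overlap.
That's a conflict, so the schedule is not conflict-free.

No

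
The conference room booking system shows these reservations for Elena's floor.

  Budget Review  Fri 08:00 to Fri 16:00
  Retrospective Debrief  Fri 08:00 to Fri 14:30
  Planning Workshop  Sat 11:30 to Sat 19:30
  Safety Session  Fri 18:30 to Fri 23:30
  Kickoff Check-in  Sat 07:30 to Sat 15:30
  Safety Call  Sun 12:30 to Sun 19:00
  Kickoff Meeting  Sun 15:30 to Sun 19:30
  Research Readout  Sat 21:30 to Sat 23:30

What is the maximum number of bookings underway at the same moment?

Walk through starts and ends in time order (an end at T is processed before a start at T):
Fri 08:00 start Budget Review → 1
Fri 08:00 start Retrospective Debrief → 2
Fri 14:30 end Retrospective Debrief → 1
Fri 16:00 end Budget Review → 0
Fri 18:30 start Safety Session → 1
Fri 23:30 end Safety Session → 0
Sat 07:30 start Kickoff Check-in → 1
Sat 11:30 start Planning Workshop → 2
Sat 15:30 end Kickoff Check-in → 1
Sat 19:30 end Planning Workshop → 0
Sat 21:30 start Research Readout → 1
Sat 23:30 end Research Readout → 0
Sun 12:30 start Safety Call → 1
Sun 15:30 start Kickoff Meeting → 2
Sun 19:00 end Safety Call → 1
Sun 19:30 end Kickoff Meeting → 0
Peak is 2, at Fri 08:00 (Budget Review, Retrospective Debrief).

2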